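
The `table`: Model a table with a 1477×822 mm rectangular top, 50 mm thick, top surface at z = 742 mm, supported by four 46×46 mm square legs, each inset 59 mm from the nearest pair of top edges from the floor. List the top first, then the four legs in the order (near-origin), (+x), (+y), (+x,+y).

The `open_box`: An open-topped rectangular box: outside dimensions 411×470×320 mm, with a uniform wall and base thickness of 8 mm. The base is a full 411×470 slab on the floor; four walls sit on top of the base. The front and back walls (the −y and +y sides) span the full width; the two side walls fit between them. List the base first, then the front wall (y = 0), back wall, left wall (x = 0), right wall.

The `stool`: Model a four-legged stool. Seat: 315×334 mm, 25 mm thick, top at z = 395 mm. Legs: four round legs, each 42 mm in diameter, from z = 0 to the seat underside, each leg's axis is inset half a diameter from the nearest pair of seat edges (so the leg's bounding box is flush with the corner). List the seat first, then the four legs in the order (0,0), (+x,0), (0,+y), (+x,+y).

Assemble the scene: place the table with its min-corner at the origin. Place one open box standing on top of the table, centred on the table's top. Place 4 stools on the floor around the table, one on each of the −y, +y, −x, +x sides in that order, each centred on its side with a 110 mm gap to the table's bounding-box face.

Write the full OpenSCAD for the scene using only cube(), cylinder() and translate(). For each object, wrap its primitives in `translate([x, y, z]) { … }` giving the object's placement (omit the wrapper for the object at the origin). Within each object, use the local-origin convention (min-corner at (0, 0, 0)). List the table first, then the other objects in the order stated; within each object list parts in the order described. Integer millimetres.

translate([0, 0, 692]) cube([1477, 822, 50]);
translate([59, 59, 0]) cube([46, 46, 692]);
translate([1372, 59, 0]) cube([46, 46, 692]);
translate([59, 717, 0]) cube([46, 46, 692]);
translate([1372, 717, 0]) cube([46, 46, 692]);
translate([533, 176, 742]) {
  cube([411, 470, 8]);
  translate([0, 0, 8]) cube([411, 8, 312]);
  translate([0, 462, 8]) cube([411, 8, 312]);
  translate([0, 8, 8]) cube([8, 454, 312]);
  translate([403, 8, 8]) cube([8, 454, 312]);
}
translate([581, -444, 0]) {
  translate([0, 0, 370]) cube([315, 334, 25]);
  translate([21, 21, 0]) cylinder(h = 370, r = 21);
  translate([294, 21, 0]) cylinder(h = 370, r = 21);
  translate([21, 313, 0]) cylinder(h = 370, r = 21);
  translate([294, 313, 0]) cylinder(h = 370, r = 21);
}
translate([581, 932, 0]) {
  translate([0, 0, 370]) cube([315, 334, 25]);
  translate([21, 21, 0]) cylinder(h = 370, r = 21);
  translate([294, 21, 0]) cylinder(h = 370, r = 21);
  translate([21, 313, 0]) cylinder(h = 370, r = 21);
  translate([294, 313, 0]) cylinder(h = 370, r = 21);
}
translate([-425, 244, 0]) {
  translate([0, 0, 370]) cube([315, 334, 25]);
  translate([21, 21, 0]) cylinder(h = 370, r = 21);
  translate([294, 21, 0]) cylinder(h = 370, r = 21);
  translate([21, 313, 0]) cylinder(h = 370, r = 21);
  translate([294, 313, 0]) cylinder(h = 370, r = 21);
}
translate([1587, 244, 0]) {
  translate([0, 0, 370]) cube([315, 334, 25]);
  translate([21, 21, 0]) cylinder(h = 370, r = 21);
  translate([294, 21, 0]) cylinder(h = 370, r = 21);
  translate([21, 313, 0]) cylinder(h = 370, r = 21);
  translate([294, 313, 0]) cylinder(h = 370, r = 21);
}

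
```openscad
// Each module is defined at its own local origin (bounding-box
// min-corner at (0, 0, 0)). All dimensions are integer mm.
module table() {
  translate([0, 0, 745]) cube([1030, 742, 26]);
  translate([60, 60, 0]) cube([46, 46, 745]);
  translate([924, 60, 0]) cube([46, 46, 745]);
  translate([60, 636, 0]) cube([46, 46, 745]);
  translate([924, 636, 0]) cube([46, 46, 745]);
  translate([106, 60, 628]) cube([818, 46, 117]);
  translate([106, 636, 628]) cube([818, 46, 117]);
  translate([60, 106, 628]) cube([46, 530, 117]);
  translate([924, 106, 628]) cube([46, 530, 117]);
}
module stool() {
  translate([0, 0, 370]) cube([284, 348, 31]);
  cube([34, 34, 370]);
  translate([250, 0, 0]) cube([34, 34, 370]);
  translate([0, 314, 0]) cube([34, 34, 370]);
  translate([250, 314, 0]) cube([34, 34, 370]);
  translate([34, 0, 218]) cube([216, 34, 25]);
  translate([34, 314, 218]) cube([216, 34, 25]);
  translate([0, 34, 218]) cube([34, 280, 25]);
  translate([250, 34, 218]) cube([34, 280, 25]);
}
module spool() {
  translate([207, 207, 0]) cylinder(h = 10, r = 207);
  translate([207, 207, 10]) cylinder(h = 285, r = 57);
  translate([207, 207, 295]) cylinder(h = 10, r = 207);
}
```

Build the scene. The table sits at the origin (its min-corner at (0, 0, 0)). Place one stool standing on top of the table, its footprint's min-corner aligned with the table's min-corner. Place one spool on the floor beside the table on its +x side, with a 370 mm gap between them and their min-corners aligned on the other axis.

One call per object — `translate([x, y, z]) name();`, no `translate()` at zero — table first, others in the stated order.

table();
translate([0, 0, 771]) stool();
translate([1400, 0, 0]) spool();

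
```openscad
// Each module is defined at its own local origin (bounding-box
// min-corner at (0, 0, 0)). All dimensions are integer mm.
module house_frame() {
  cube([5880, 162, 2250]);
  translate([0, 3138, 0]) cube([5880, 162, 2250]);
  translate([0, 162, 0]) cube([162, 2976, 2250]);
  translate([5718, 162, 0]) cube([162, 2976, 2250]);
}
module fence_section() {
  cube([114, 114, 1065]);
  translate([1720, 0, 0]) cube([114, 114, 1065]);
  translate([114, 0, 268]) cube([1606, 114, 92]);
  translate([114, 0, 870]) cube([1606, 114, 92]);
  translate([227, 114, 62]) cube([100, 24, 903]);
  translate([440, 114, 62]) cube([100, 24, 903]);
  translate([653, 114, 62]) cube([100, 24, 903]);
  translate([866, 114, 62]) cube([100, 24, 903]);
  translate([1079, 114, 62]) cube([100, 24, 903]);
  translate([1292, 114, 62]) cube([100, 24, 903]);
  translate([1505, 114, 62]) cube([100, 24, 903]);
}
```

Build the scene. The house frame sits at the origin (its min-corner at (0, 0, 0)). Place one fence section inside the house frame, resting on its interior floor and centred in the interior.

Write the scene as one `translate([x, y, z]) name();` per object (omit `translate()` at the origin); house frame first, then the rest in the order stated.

house_frame();
translate([2023, 1581, 0]) fence_section();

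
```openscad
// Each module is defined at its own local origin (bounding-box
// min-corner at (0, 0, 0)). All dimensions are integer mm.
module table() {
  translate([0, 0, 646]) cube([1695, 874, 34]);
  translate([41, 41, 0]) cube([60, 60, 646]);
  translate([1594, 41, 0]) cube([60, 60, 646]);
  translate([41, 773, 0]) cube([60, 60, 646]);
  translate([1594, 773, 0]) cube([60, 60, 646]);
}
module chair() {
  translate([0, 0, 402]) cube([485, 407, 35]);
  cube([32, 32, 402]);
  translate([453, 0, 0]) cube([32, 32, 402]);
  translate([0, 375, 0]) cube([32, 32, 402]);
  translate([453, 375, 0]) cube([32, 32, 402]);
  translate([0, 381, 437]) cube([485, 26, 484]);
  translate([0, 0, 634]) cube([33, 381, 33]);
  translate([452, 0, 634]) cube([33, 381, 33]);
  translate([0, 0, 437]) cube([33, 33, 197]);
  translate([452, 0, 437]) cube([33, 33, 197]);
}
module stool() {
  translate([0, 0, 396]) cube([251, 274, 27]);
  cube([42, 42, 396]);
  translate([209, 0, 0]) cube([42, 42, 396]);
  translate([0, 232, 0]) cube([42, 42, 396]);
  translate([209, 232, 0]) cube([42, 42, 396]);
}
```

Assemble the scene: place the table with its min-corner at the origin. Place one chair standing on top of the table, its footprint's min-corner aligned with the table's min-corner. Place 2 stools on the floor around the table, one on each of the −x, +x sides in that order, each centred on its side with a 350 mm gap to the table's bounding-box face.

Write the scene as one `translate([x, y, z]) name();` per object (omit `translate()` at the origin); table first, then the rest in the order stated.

table();
translate([0, 0, 680]) chair();
translate([-601, 300, 0]) stool();
translate([2045, 300, 0]) stool();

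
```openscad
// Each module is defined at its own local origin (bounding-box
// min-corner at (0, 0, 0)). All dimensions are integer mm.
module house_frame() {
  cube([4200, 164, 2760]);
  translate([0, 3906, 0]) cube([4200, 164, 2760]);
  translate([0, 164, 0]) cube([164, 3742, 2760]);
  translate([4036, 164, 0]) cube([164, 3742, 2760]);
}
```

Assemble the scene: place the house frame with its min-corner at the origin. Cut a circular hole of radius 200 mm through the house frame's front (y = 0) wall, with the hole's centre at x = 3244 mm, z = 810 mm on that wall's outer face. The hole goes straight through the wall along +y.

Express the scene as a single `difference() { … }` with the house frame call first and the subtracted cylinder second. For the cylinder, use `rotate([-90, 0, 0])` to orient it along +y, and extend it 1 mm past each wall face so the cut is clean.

difference() {
  house_frame();
  translate([3244, -1, 810]) rotate([-90, 0, 0]) cylinder(h = 166, r = 200);
}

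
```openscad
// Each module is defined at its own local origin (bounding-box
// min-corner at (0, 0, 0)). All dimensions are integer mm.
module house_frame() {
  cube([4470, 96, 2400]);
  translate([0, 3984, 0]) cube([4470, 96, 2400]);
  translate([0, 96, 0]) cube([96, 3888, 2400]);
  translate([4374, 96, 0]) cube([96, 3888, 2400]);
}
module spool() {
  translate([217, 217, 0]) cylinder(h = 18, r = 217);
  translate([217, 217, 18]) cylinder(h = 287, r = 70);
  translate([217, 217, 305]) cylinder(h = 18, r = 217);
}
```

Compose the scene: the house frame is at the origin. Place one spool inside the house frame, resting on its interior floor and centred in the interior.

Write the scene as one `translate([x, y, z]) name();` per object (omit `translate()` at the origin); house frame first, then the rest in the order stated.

house_frame();
translate([2018, 1823, 0]) spool();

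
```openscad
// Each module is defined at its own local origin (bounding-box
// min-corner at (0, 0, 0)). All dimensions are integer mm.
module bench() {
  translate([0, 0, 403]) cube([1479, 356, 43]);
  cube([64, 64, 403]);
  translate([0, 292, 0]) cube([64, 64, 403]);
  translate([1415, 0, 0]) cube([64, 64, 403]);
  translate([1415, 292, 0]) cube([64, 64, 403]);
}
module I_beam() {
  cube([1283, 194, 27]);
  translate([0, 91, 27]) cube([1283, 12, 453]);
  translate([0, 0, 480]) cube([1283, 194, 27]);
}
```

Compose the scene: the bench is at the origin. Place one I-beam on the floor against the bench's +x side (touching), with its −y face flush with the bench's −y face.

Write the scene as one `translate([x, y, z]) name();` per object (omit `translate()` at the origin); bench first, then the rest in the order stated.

bench();
translate([1479, 0, 0]) I_beam();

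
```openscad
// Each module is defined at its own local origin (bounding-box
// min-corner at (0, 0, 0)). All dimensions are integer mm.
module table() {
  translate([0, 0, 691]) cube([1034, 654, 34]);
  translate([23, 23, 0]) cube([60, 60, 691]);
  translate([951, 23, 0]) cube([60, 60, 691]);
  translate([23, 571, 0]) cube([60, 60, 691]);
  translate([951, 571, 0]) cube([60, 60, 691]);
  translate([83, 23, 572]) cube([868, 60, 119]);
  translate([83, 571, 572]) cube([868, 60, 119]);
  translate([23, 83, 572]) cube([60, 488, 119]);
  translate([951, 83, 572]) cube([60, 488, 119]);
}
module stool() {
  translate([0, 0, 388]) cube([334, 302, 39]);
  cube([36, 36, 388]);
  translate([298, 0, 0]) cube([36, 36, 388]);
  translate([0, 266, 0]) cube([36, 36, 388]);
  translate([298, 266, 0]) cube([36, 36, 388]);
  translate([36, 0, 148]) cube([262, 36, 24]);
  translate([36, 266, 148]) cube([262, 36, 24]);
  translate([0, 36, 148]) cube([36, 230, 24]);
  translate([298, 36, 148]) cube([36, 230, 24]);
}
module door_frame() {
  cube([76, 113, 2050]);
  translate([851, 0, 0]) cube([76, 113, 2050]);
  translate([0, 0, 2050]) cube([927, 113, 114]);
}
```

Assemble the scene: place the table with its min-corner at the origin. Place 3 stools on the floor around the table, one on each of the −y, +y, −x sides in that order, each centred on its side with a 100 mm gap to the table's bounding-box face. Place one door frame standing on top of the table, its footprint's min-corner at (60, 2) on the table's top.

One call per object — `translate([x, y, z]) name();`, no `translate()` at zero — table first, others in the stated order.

table();
translate([350, -402, 0]) stool();
translate([350, 754, 0]) stool();
translate([-434, 176, 0]) stool();
translate([60, 2, 725]) door_frame();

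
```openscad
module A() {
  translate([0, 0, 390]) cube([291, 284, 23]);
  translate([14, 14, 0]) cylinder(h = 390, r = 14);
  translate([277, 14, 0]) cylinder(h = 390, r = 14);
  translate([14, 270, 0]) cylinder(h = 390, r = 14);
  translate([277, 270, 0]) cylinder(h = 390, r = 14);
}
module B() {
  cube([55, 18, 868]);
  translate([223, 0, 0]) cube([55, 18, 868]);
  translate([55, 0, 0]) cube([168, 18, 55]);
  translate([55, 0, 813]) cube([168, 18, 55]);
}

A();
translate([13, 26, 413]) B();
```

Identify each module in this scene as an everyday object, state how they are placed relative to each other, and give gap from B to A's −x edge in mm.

The picture frame's min-x is at 13; the stool's min-x is 0; gap = 13 mm.

A is a stool. B is a picture frame. The picture frame is on top of the stool. The gap from the picture frame to the stool's −x edge is 13 mm.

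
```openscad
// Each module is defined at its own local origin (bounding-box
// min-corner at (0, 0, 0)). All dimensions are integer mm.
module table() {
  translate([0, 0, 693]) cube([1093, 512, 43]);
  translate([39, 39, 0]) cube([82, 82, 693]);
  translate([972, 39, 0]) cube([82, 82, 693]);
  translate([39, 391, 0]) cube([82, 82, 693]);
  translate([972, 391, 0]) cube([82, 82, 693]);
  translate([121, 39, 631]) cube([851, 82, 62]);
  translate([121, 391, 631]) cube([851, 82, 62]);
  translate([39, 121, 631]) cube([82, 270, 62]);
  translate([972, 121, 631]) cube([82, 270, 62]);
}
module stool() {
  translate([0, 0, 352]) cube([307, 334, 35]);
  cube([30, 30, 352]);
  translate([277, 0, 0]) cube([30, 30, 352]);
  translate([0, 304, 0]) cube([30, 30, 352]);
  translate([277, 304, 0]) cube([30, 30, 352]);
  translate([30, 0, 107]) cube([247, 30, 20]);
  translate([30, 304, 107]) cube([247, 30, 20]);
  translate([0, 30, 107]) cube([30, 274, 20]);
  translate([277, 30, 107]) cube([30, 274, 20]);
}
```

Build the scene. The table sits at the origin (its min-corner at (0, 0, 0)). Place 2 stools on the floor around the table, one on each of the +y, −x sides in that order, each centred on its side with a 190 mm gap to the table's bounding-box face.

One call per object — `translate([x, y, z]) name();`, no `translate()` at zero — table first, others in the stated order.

table();
translate([393, 702, 0]) stool();
translate([-497, 89, 0]) stool();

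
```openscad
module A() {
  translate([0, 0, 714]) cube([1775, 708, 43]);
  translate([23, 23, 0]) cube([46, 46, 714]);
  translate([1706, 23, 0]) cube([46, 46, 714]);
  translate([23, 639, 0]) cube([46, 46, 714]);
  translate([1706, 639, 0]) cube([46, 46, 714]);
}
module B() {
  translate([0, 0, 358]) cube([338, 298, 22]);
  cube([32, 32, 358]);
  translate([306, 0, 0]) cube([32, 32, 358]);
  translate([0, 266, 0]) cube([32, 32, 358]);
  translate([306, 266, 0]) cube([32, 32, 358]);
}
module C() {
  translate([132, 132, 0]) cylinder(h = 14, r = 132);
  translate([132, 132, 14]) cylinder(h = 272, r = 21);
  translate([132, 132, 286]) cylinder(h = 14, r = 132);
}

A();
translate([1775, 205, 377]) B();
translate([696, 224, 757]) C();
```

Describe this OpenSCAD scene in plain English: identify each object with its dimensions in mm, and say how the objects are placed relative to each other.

A is a table: top 1775 mm (x) × 708 mm (y), 43 mm thick, upper face at z = 757 mm, on four 46×46 mm square legs, each inset 23 mm from the nearest pair of top edges, running from z = 0 to the bottom of the top.

B is a four-legged stool. The seat is a 338×298×22 mm slab whose top surface is at z = 380 mm; four square legs, each 32×32 mm in cross-section, run from the floor (z = 0) to the underside of the seat, each flush with a corner of the seat.

C is a spool: two coaxial disc flanges of radius 132 mm and thickness 14 mm, joined by a core cylinder of radius 21 mm and height 272 mm. The lower flange rests on z = 0 and the three cylinders share a vertical axis.

The stool is beside the table with their tops flush at z = 757. The spool is on top of the table.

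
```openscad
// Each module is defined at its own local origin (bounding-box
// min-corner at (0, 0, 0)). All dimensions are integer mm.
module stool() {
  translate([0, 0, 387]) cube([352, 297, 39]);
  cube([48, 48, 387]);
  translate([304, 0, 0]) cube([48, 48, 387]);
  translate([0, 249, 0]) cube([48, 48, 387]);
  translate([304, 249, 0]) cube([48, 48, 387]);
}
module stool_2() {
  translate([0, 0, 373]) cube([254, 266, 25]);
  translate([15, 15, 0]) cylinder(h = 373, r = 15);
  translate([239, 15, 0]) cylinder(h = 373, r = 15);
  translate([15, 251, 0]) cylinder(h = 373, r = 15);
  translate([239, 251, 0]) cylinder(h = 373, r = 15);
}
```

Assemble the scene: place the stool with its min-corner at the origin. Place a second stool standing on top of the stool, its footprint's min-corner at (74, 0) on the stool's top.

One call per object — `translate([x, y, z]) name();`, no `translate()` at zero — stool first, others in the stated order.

stool();
translate([74, 0, 426]) stool_2();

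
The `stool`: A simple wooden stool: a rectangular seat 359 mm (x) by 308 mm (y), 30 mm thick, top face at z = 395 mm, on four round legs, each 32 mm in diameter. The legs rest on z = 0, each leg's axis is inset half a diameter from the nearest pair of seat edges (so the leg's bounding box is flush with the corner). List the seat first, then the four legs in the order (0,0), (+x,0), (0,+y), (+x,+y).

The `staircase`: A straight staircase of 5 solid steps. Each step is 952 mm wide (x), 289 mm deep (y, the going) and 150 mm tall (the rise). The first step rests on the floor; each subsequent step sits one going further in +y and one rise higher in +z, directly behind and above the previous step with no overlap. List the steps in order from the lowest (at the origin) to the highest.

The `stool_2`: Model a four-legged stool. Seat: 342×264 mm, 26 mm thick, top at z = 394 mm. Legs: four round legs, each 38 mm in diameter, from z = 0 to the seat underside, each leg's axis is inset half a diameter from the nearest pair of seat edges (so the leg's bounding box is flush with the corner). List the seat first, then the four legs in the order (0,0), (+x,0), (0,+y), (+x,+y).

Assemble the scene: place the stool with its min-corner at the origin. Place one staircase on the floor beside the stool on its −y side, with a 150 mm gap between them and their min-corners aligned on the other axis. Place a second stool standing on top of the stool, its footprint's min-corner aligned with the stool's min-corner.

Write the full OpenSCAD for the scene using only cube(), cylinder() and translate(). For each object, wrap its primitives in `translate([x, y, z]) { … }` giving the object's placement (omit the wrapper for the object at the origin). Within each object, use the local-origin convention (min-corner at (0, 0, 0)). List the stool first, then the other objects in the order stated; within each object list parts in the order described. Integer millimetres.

translate([0, 0, 365]) cube([359, 308, 30]);
translate([16, 16, 0]) cylinder(h = 365, r = 16);
translate([343, 16, 0]) cylinder(h = 365, r = 16);
translate([16, 292, 0]) cylinder(h = 365, r = 16);
translate([343, 292, 0]) cylinder(h = 365, r = 16);
translate([0, -1595, 0]) {
  cube([952, 289, 150]);
  translate([0, 289, 150]) cube([952, 289, 150]);
  translate([0, 578, 300]) cube([952, 289, 150]);
  translate([0, 867, 450]) cube([952, 289, 150]);
  translate([0, 1156, 600]) cube([952, 289, 150]);
}
translate([0, 0, 395]) {
  translate([0, 0, 368]) cube([342, 264, 26]);
  translate([19, 19, 0]) cylinder(h = 368, r = 19);
  translate([323, 19, 0]) cylinder(h = 368, r = 19);
  translate([19, 245, 0]) cylinder(h = 368, r = 19);
  translate([323, 245, 0]) cylinder(h = 368, r = 19);
}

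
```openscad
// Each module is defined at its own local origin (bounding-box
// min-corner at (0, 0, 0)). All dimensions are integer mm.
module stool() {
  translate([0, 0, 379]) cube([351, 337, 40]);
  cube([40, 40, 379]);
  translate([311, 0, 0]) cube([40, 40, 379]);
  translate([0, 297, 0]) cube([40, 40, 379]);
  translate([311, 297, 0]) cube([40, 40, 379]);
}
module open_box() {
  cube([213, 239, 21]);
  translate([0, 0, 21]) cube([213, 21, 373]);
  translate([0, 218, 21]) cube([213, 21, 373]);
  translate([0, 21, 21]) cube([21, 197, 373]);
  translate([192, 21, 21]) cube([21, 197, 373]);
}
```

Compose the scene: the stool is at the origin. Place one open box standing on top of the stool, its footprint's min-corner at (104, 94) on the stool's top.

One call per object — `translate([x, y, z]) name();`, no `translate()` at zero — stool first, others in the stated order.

stool();
translate([104, 94, 419]) open_box();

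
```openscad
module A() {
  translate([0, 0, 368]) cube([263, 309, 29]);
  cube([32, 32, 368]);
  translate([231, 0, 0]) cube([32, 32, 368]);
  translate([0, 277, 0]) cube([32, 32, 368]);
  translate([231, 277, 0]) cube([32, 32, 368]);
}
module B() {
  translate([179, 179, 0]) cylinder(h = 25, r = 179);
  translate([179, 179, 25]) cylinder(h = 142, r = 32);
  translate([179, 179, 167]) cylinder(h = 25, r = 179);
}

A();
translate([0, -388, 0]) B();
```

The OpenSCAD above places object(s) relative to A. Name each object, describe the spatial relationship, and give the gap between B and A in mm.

A is a stool. B is a spool. The spool is on the floor beside the stool on its −y side. The gap between the spool and the stool is 30 mm.

The spool's nearest face is 30 mm from the stool's −y face.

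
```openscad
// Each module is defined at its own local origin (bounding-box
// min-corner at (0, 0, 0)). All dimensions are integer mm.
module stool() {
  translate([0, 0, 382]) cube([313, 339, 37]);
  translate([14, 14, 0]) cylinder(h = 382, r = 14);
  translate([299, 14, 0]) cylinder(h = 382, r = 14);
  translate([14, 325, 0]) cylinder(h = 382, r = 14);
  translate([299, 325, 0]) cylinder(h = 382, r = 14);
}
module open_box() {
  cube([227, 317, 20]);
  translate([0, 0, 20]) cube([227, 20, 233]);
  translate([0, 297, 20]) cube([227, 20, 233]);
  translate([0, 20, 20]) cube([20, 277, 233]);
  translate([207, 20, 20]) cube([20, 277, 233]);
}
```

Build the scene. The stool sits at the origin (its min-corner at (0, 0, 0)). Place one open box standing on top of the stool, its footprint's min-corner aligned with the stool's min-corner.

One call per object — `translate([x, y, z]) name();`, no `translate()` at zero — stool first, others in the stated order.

stool();
translate([0, 0, 419]) open_box();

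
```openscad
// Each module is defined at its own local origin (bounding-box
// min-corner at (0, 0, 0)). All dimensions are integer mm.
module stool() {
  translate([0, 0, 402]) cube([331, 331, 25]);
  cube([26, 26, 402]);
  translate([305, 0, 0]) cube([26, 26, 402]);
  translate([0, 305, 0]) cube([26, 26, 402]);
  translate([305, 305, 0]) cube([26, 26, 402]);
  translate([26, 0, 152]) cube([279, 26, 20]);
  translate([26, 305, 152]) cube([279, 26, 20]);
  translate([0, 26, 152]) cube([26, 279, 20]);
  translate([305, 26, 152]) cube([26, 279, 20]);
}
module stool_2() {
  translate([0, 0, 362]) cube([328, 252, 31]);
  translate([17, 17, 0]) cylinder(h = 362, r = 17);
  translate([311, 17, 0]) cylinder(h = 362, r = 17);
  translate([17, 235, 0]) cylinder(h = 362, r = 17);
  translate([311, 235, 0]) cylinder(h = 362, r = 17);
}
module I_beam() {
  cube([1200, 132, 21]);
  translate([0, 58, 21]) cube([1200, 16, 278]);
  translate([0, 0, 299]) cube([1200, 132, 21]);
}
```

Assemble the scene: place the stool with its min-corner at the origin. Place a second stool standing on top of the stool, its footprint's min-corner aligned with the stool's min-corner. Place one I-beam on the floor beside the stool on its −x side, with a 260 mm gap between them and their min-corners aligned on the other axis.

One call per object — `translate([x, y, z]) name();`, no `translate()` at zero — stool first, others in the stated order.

stool();
translate([0, 0, 427]) stool_2();
translate([-1460, 0, 0]) I_beam();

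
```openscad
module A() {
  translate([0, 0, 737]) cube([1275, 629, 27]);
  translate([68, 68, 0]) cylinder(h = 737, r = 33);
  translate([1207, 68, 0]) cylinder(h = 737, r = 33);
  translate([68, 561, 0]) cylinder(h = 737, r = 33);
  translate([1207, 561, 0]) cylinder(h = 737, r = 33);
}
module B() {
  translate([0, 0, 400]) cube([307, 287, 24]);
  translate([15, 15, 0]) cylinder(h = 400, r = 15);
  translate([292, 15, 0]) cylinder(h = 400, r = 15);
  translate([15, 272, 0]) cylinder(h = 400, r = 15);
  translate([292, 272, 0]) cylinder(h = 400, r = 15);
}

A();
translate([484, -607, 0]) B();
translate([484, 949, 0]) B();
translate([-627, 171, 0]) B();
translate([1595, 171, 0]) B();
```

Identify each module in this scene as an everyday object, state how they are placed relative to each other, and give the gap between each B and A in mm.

Each stool's nearest face is 320 mm from the table's bounding box.

A is a table. B is a stool. Four stools sit around the table at the −y, +y, −x, +x sides. The gap between each stool and the table is 320 mm.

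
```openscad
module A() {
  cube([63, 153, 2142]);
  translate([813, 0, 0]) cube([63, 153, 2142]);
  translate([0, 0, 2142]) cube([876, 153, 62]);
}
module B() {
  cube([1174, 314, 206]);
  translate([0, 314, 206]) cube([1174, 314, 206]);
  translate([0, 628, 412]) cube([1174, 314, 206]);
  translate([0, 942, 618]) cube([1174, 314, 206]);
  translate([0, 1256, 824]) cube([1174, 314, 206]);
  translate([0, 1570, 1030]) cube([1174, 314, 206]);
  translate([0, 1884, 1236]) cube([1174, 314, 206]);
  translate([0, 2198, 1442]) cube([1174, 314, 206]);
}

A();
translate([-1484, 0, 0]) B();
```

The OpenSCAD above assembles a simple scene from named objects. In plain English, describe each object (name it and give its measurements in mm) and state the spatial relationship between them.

A is a door frame. The clear opening is 750 mm wide and 2142 mm high. Two 63 mm wide jambs, 153 mm deep, stand either side of the opening from the floor to the top of the opening. A 62 mm thick head sits across the top of both jambs, spanning the full outside width of the frame.

B is a run of 8 identical solid stair steps. Each tread is 1174×314 mm and each step block is 206 mm high. Step 1 rests on the floor; step k is offset from step 1 by (k−1)×314 mm in y and (k−1)×206 mm in z.

The staircase is on the floor beside the door frame on its −x side.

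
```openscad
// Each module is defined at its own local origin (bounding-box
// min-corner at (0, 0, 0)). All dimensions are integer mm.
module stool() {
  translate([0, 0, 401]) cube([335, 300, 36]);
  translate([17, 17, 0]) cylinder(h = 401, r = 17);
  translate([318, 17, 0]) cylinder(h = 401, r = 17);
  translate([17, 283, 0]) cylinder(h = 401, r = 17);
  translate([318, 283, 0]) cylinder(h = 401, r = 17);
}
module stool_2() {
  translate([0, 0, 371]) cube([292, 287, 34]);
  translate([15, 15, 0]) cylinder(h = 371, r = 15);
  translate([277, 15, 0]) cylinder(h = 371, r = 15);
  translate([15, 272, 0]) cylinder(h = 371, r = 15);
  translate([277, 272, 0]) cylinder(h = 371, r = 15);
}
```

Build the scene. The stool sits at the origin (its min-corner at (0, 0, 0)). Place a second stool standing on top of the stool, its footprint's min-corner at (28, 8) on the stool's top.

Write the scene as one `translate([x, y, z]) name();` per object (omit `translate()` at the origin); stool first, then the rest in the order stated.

stool();
translate([28, 8, 437]) stool_2();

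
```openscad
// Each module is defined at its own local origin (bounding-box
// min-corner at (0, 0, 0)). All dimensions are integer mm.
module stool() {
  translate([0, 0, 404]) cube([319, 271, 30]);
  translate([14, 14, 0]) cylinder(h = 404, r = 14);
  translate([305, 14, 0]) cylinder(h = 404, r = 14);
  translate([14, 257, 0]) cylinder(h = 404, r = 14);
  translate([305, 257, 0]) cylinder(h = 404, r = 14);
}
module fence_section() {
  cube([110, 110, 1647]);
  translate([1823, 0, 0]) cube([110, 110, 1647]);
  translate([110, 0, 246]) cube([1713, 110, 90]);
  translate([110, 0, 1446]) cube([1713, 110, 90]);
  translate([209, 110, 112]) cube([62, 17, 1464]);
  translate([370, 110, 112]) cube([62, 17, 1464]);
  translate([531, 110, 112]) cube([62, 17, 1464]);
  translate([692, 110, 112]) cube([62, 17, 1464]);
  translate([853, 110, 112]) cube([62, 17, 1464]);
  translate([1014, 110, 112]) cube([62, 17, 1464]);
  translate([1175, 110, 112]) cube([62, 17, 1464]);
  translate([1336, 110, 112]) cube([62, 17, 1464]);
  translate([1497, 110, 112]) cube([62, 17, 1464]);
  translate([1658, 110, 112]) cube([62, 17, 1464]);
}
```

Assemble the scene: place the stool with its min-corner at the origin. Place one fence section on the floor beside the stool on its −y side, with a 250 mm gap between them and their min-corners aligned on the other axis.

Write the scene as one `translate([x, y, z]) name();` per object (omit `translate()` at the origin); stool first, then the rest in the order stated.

stool();
translate([0, -377, 0]) fence_section();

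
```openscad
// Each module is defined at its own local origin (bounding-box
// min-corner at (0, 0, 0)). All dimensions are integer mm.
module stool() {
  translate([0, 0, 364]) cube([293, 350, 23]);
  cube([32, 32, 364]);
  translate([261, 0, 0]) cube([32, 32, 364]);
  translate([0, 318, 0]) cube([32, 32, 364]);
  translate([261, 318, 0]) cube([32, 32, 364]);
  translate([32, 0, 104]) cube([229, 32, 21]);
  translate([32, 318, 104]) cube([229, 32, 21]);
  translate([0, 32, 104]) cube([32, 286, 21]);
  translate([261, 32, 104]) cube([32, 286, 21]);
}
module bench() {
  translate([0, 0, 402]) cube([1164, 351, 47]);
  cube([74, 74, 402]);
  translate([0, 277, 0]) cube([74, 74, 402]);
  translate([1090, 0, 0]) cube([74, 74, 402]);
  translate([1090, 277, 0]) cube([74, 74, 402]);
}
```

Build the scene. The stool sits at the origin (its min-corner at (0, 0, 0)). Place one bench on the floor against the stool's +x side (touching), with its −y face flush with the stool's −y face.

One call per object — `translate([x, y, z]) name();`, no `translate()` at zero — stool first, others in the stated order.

stool();
translate([293, 0, 0]) bench();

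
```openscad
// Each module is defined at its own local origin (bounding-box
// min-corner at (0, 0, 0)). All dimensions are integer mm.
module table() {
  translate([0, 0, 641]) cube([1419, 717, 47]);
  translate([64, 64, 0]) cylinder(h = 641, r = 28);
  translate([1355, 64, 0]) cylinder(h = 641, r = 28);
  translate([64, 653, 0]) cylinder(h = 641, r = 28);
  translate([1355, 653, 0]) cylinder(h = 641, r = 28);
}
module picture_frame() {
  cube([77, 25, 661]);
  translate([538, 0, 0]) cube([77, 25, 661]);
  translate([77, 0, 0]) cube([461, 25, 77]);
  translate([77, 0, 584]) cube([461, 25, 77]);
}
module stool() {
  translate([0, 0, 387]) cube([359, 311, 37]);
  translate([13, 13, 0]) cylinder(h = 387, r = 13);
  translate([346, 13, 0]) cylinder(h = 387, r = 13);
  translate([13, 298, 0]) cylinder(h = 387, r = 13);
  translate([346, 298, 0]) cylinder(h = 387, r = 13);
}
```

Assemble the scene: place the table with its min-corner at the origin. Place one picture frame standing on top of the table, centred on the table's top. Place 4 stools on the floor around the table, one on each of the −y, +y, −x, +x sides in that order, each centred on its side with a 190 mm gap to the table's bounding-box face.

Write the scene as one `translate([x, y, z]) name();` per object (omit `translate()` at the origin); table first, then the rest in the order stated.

table();
translate([402, 346, 688]) picture_frame();
translate([530, -501, 0]) stool();
translate([530, 907, 0]) stool();
translate([-549, 203, 0]) stool();
translate([1609, 203, 0]) stool();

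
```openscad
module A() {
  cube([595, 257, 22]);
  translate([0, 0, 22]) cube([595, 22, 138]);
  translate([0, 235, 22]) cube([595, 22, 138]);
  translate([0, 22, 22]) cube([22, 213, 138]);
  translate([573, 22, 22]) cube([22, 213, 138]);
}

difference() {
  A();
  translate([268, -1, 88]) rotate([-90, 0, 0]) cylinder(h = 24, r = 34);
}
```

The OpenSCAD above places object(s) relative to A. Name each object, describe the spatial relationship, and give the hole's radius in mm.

The subtracted cylinder has r = 34 mm.

A is an open box. The open box has a circular hole through its front wall. The hole's radius is 34 mm.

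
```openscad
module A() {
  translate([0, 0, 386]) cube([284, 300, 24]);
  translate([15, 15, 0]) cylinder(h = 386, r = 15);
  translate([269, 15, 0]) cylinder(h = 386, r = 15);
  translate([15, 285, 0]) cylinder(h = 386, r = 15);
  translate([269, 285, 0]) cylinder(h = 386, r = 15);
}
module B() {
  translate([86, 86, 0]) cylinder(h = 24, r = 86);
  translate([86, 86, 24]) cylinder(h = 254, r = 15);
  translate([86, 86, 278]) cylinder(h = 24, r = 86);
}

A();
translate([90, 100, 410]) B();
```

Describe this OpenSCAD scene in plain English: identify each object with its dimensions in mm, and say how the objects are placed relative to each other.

A is a four-legged stool. The seat is a 284×300×24 mm slab whose top surface is at z = 410 mm; four round legs, each 30 mm in diameter, run from the floor (z = 0) to the underside of the seat, each leg's axis is inset half a diameter from the nearest pair of seat edges (so the leg's bounding box is flush with the corner).

B is a spool: two coaxial disc flanges of radius 86 mm and thickness 24 mm, joined by a core cylinder of radius 15 mm and height 254 mm. The lower flange rests on z = 0 and the three cylinders share a vertical axis.

The spool is on top of the stool.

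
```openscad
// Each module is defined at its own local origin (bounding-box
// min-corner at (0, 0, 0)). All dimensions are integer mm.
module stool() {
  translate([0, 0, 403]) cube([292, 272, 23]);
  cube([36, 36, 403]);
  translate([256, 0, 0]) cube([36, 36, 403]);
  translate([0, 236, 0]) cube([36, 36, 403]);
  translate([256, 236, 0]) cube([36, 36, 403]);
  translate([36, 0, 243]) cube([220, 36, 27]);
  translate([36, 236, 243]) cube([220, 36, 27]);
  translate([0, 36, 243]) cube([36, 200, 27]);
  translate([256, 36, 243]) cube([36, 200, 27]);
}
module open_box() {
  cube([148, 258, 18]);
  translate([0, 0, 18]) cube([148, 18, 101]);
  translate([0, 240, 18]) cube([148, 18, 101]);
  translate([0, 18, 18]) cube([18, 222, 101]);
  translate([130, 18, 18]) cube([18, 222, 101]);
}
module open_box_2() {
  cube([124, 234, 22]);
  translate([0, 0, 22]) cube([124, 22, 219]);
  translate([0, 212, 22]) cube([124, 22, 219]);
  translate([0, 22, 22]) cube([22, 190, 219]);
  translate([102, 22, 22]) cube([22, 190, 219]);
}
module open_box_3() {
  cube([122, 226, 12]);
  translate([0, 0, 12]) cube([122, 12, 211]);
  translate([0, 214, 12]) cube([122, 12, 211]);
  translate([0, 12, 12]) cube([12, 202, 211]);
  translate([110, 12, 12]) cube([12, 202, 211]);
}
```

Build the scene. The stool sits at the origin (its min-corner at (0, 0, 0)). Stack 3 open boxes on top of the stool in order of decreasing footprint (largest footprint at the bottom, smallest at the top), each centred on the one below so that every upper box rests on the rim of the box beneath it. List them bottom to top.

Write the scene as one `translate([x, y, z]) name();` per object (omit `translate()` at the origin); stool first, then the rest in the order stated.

stool();
translate([72, 7, 426]) open_box();
translate([84, 19, 545]) open_box_2();
translate([85, 23, 786]) open_box_3();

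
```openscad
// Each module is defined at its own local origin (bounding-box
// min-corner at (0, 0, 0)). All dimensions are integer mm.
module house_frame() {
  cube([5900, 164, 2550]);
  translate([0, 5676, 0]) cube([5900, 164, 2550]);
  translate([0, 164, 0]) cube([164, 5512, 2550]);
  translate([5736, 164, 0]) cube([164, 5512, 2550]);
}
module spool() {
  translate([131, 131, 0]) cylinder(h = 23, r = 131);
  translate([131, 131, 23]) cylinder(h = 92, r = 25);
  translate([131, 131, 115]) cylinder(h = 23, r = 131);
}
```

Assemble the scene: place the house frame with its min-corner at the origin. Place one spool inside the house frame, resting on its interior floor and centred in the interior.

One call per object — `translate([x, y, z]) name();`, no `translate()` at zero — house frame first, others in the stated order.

house_frame();
translate([2819, 2789, 0]) spool();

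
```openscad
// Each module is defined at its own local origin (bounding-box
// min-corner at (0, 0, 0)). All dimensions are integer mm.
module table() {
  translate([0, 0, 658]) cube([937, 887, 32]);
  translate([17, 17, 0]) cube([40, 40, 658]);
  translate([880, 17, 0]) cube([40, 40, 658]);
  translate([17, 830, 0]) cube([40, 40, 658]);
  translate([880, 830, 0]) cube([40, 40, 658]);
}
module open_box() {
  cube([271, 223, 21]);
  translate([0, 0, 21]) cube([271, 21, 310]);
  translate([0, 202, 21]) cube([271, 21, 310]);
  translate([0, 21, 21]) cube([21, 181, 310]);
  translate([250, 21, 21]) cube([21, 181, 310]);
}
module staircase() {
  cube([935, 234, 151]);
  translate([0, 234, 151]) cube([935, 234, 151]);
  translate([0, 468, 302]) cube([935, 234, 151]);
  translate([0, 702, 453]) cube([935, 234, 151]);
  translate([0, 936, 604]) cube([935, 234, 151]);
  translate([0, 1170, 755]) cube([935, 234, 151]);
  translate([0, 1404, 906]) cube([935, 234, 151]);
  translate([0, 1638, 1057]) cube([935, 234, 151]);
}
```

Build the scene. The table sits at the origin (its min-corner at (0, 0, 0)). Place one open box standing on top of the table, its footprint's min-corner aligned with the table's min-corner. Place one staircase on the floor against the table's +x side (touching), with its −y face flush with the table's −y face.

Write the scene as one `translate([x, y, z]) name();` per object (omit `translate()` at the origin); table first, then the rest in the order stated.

table();
translate([0, 0, 690]) open_box();
translate([937, 0, 0]) staircase();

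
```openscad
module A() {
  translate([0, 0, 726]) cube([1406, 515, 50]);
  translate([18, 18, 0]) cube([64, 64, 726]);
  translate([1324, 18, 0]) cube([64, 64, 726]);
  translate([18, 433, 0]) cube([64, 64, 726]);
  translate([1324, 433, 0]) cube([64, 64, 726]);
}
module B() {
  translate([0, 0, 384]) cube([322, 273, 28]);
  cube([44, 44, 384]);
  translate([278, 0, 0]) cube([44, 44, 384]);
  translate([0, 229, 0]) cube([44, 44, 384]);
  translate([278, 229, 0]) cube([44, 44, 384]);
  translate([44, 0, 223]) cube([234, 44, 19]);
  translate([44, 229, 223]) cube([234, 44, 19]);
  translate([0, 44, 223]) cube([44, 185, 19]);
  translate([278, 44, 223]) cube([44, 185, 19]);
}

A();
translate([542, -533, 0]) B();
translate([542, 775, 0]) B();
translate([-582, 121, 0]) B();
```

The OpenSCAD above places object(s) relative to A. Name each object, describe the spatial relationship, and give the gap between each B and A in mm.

Each stool's nearest face is 260 mm from the table's bounding box.

A is a table. B is a stool. Three stools sit around the table at the −y, +y, −x sides. The gap between each stool and the table is 260 mm.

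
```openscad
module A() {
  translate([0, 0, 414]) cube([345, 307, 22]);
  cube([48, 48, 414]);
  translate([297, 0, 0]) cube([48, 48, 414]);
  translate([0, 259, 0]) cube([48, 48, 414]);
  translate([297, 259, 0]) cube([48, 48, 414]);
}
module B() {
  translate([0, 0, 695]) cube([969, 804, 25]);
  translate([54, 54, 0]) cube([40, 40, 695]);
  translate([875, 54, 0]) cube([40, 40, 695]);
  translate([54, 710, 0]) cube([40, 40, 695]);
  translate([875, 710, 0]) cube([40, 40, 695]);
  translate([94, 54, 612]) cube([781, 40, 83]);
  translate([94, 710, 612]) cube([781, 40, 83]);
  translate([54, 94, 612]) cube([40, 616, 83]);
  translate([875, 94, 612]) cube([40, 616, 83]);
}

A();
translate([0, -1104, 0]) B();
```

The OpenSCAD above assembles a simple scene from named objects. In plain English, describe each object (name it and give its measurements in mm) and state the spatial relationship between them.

A is a four-legged stool. The seat is a 345×307×22 mm slab whose top surface is at z = 436 mm; four square legs, each 48×48 mm in cross-section, run from the floor (z = 0) to the underside of the seat, each flush with a corner of the seat.

B is a table: top 969 mm (x) × 804 mm (y), 25 mm thick, upper face at z = 720 mm, on four 40×40 mm square legs, each inset 54 mm from the nearest pair of top edges, running from z = 0 to the bottom of the top. Four apron rails, 40 mm thick and 83 mm tall, run between adjacent legs with their top edges flush with the underside of the top and their outer faces flush with the legs' outer faces.

The table is on the floor beside the stool on its −y side.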